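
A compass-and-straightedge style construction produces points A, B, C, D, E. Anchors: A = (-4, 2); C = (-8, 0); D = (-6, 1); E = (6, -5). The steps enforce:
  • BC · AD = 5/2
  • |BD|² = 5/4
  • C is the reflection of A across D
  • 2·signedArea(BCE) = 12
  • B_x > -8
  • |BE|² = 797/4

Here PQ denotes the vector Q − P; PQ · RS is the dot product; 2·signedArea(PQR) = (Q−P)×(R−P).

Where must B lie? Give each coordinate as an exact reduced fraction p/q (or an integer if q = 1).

1. B_x = -7  [2·signedArea(BCE) = 12 ∩ BC · AD = 5/2]
2. B_y = 1/2  [2·signedArea(BCE) = 12 ∩ BC · AD = 5/2]
   → B = (-7, 1/2)

B = (-7, 1/2)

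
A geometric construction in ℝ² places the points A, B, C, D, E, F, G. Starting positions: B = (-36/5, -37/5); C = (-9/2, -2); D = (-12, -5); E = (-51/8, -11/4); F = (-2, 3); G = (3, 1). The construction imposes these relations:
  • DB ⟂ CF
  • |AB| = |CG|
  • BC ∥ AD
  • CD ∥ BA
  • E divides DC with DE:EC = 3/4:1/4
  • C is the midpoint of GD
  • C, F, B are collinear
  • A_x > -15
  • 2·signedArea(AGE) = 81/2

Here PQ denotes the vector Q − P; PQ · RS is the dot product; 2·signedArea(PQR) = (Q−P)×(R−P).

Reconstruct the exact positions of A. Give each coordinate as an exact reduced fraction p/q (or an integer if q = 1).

A = (-147/10, -52/5)

1. A_x = -147/10  [BC ∥ AD ∩ CD ∥ BA]
2. A_y = -52/5  [BC ∥ AD ∩ CD ∥ BA]
   → A = (-147/10, -52/5)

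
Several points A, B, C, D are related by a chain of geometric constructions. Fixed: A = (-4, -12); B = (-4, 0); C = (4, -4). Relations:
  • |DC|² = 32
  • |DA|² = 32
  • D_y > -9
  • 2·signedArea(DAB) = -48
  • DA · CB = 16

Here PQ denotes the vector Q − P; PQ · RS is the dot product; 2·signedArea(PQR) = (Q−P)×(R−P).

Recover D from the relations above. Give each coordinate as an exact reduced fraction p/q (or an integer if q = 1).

D = (0, -8)

1. D_x = 0  [DA · CB = 16 ∩ 2·signedArea(DAB) = -48]
2. D_y = -8  [DA · CB = 16 ∩ 2·signedArea(DAB) = -48]
   → D = (0, -8)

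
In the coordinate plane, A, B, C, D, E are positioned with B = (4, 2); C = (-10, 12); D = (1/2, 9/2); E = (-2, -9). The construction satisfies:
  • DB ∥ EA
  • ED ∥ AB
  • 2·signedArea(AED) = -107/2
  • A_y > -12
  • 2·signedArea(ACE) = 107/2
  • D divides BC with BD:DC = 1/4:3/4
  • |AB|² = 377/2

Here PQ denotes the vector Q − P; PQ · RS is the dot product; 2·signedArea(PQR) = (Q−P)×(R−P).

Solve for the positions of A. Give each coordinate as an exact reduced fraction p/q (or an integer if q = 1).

1. A_x = 3/2  [ED ∥ AB ∩ DB ∥ EA]
2. A_y = -23/2  [ED ∥ AB ∩ DB ∥ EA]
   → A = (3/2, -23/2)

A = (3/2, -23/2)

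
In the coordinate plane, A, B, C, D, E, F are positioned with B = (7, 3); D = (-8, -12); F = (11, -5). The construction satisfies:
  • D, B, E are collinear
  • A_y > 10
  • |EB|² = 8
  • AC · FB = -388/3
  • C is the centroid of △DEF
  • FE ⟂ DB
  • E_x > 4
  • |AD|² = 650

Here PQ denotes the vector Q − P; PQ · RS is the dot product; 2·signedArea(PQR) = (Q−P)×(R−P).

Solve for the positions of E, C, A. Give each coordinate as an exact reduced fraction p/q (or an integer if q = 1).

A = (3, 11)
C = (8/3, -16/3)
E = (5, 1)

1. E_x = 5  [D, B, E are collinear ∩ FE ⟂ DB]
2. E_y = 1  [D, B, E are collinear ∩ FE ⟂ DB]
   → E = (5, 1)
3. C_x = 8/3  [C is the centroid of △DEF]
4. C_y = -16/3  [C is the centroid of △DEF]
   → C = (8/3, -16/3)
5. A_x = 3  [line 4·x + -8·y + 76 = 0 ∩ |AD|² = 650]
6. A_y = 11  [line 4·x + -8·y + 76 = 0 ∩ |AD|² = 650]
   → A = (3, 11)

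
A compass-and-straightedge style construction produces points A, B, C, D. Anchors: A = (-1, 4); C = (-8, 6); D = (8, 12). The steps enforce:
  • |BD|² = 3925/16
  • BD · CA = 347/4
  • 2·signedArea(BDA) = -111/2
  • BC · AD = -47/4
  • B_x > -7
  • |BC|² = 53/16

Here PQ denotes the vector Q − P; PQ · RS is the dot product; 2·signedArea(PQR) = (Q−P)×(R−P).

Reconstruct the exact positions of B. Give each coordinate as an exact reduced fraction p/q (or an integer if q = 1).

1. B_x = -25/4  [BC · AD = -47/4 ∩ 2·signedArea(BDA) = -111/2]
2. B_y = 11/2  [BC · AD = -47/4 ∩ 2·signedArea(BDA) = -111/2]
   → B = (-25/4, 11/2)

B = (-25/4, 11/2)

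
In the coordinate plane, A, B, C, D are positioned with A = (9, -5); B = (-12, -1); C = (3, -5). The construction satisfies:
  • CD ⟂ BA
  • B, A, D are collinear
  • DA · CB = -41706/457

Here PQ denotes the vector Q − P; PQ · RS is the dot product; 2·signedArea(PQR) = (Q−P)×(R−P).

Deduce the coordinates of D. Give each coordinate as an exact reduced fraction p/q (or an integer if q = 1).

D = (1467/457, -1781/457)

1. D_x = 1467/457  [B, A, D are collinear ∩ CD ⟂ BA]
2. D_y = -1781/457  [B, A, D are collinear ∩ CD ⟂ BA]
   → D = (1467/457, -1781/457)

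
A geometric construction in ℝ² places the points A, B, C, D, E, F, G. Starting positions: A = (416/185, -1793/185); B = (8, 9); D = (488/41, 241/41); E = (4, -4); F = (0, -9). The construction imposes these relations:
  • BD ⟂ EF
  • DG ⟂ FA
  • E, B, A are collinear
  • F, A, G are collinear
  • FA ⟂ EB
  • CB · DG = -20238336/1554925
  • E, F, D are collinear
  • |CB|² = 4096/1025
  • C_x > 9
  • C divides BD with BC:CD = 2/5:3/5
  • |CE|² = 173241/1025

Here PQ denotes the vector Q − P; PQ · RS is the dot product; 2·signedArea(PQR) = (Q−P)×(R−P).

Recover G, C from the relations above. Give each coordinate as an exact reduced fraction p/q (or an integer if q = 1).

1. G_x = 50752/7585  [F, A, G are collinear ∩ DG ⟂ FA]
2. G_y = -83881/7585  [F, A, G are collinear ∩ DG ⟂ FA]
   → G = (50752/7585, -83881/7585)
3. C_x = 392/41  [C divides BD with BC:CD = 2/5:3/5]
4. C_y = 1589/205  [C divides BD with BC:CD = 2/5:3/5]
   → C = (392/41, 1589/205)

C = (392/41, 1589/205)
G = (50752/7585, -83881/7585)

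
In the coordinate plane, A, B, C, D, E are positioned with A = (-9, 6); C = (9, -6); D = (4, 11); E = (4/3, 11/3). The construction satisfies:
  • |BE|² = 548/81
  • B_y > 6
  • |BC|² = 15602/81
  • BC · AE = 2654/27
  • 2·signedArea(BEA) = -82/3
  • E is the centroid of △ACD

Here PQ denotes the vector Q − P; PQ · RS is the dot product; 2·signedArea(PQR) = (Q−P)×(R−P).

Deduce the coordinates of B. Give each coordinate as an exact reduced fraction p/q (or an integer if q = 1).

B = (20/9, 55/9)

1. B_x = 20/9  [BC · AE = 2654/27 ∩ 2·signedArea(BEA) = -82/3]
2. B_y = 55/9  [BC · AE = 2654/27 ∩ 2·signedArea(BEA) = -82/3]
   → B = (20/9, 55/9)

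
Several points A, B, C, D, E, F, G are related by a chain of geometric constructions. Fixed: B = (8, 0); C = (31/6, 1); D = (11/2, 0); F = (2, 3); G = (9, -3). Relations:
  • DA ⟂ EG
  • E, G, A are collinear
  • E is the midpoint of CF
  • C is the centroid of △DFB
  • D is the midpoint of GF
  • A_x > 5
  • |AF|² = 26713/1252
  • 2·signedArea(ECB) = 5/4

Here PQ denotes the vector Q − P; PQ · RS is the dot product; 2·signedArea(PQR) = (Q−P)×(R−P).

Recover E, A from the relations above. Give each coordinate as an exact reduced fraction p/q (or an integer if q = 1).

A = (3515/626, 39/313)
E = (43/12, 2)

1. E_x = 43/12  [E is the midpoint of CF]
2. E_y = 2  [E is the midpoint of CF]
   → E = (43/12, 2)
3. A_x = 3515/626  [E, G, A are collinear ∩ DA ⟂ EG]
4. A_y = 39/313  [E, G, A are collinear ∩ DA ⟂ EG]
   → A = (3515/626, 39/313)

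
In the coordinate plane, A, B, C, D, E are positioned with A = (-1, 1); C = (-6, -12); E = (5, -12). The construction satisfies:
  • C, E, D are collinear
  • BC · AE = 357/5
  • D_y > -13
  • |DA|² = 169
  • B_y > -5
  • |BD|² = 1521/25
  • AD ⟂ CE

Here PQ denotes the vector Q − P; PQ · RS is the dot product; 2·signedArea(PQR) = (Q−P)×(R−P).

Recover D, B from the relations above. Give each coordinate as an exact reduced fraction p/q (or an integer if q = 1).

1. D_x = -1  [C, E, D are collinear ∩ AD ⟂ CE]
2. D_y = -12  [C, E, D are collinear ∩ AD ⟂ CE]
   → D = (-1, -12)
3. B_x = -1  [line -6·x + 13·y + 243/5 = 0 ∩ |BD|² = 1521/25]
4. B_y = -21/5  [line -6·x + 13·y + 243/5 = 0 ∩ |BD|² = 1521/25]
   → B = (-1, -21/5)

B = (-1, -21/5)
D = (-1, -12)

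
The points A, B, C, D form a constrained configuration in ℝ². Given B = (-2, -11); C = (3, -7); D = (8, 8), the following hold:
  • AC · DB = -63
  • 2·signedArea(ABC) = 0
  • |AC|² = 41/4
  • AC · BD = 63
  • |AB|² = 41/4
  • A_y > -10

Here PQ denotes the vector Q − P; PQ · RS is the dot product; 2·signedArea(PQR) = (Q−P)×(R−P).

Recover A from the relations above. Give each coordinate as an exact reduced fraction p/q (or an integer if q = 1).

1. A_x = 1/2  [2·signedArea(ABC) = 0 ∩ AC · BD = 63]
2. A_y = -9  [2·signedArea(ABC) = 0 ∩ AC · BD = 63]
   → A = (1/2, -9)

A = (1/2, -9)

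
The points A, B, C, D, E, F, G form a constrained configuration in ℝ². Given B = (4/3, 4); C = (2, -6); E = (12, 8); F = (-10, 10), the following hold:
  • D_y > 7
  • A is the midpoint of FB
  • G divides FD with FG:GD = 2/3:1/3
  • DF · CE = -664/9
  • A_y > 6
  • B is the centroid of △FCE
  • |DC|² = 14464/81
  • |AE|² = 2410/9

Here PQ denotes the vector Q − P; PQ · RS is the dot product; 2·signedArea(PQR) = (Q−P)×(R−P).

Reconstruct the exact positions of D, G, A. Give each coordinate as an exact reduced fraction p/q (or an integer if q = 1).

1. D_x = 10/9  [line -10·x + -14·y + 1024/9 = 0 ∩ |DC|² = 14464/81]
2. D_y = 22/3  [line -10·x + -14·y + 1024/9 = 0 ∩ |DC|² = 14464/81]
   → D = (10/9, 22/3)
3. G_x = -70/27  [G divides FD with FG:GD = 2/3:1/3]
4. G_y = 74/9  [G divides FD with FG:GD = 2/3:1/3]
   → G = (-70/27, 74/9)
5. A_x = -13/3  [A is the midpoint of FB]
6. A_y = 7  [A is the midpoint of FB]
   → A = (-13/3, 7)

A = (-13/3, 7)
D = (10/9, 22/3)
G = (-70/27, 74/9)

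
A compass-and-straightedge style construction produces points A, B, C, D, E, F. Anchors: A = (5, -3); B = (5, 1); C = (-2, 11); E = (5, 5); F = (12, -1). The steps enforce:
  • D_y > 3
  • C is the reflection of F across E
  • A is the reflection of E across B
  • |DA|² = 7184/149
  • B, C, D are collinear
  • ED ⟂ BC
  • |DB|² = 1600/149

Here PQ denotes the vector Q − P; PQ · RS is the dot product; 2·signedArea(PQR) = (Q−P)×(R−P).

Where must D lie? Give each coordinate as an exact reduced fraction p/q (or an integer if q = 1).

D = (465/149, 549/149)

1. D_x = 465/149  [B, C, D are collinear ∩ ED ⟂ BC]
2. D_y = 549/149  [B, C, D are collinear ∩ ED ⟂ BC]
   → D = (465/149, 549/149)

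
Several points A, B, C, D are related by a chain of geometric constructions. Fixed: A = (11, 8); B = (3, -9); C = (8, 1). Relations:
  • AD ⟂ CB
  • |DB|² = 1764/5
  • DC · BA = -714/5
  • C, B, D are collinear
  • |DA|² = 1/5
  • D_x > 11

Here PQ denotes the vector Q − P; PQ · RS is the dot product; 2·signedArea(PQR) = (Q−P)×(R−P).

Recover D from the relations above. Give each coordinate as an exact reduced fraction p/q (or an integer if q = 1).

D = (57/5, 39/5)

1. D_x = 57/5  [C, B, D are collinear ∩ AD ⟂ CB]
2. D_y = 39/5  [C, B, D are collinear ∩ AD ⟂ CB]
   → D = (57/5, 39/5)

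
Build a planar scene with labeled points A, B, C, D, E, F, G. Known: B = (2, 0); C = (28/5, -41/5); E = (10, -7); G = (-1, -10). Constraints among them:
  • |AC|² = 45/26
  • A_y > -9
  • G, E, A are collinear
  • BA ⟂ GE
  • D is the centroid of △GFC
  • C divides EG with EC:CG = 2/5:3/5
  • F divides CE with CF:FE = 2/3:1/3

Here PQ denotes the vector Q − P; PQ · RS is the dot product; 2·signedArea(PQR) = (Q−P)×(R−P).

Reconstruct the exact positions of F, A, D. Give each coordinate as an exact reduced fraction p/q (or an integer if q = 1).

1. F_x = 128/15  [F divides CE with CF:FE = 2/3:1/3]
2. F_y = -37/5  [F divides CE with CF:FE = 2/3:1/3]
   → F = (128/15, -37/5)
3. A_x = 563/130  [G, E, A are collinear ∩ BA ⟂ GE]
4. A_y = -1111/130  [G, E, A are collinear ∩ BA ⟂ GE]
   → A = (563/130, -1111/130)
5. D_x = 197/45  [D is the centroid of △GFC]
6. D_y = -128/15  [D is the centroid of △GFC]
   → D = (197/45, -128/15)

A = (563/130, -1111/130)
D = (197/45, -128/15)
F = (128/15, -37/5)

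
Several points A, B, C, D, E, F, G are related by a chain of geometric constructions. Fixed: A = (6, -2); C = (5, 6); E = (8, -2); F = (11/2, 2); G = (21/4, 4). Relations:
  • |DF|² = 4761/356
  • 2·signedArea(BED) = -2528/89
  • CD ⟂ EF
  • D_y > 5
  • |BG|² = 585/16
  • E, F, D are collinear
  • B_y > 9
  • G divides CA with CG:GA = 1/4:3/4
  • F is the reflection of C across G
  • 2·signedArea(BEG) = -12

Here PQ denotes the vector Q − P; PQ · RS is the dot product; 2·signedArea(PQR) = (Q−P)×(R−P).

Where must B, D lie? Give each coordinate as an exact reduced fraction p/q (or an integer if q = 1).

B = (9/2, 10)
D = (317/89, 454/89)

1. B_x = 9/2  [line -6·x + -11/4·y + 109/2 = 0 ∩ |BG|² = 585/16]
2. B_y = 10  [line -6·x + -11/4·y + 109/2 = 0 ∩ |BG|² = 585/16]
   → B = (9/2, 10)
3. D_x = 317/89  [2·signedArea(BED) = -2528/89 ∩ E, F, D are collinear]
4. D_y = 454/89  [2·signedArea(BED) = -2528/89 ∩ E, F, D are collinear]
   → D = (317/89, 454/89)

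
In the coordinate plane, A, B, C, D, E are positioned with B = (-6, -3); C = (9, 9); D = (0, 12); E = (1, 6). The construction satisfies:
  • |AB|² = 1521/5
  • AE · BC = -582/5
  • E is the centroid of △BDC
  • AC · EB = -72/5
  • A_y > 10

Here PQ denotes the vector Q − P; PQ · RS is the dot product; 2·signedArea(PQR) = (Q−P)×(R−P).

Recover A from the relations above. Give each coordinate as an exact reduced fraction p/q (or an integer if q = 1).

A = (27/5, 51/5)

1. A_x = 27/5  [AE · BC = -582/5 ∩ AC · EB = -72/5]
2. A_y = 51/5  [AE · BC = -582/5 ∩ AC · EB = -72/5]
   → A = (27/5, 51/5)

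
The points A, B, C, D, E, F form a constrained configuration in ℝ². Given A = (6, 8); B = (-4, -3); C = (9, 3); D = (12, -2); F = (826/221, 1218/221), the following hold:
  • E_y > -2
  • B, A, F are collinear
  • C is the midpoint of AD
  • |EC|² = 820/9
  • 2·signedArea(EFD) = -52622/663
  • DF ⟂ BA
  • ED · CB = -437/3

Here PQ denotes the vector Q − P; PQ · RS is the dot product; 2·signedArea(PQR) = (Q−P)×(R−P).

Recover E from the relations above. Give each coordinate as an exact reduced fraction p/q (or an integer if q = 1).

1. E_x = 1/3  [ED · CB = -437/3 ∩ 2·signedArea(EFD) = -52622/663]
2. E_y = -1  [ED · CB = -437/3 ∩ 2·signedArea(EFD) = -52622/663]
   → E = (1/3, -1)

E = (1/3, -1)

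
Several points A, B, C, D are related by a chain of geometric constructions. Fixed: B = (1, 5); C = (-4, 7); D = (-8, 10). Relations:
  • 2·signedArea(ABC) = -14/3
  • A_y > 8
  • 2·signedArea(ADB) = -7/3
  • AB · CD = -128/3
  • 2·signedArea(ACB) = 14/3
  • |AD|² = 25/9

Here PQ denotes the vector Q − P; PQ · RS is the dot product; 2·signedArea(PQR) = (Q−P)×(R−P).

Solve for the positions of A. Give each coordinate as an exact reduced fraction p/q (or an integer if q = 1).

1. A_x = -20/3  [2·signedArea(ABC) = -14/3 ∩ 2·signedArea(ADB) = -7/3]
2. A_y = 9  [2·signedArea(ABC) = -14/3 ∩ 2·signedArea(ADB) = -7/3]
   → A = (-20/3, 9)

A = (-20/3, 9)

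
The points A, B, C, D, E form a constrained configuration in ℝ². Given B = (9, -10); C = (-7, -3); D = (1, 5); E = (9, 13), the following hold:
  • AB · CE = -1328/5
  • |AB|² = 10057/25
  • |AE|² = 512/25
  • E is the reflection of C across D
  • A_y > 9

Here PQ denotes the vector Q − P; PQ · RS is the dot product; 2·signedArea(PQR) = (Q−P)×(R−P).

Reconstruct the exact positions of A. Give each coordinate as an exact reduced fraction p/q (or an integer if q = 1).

1. A_x = 29/5  [line -16·x + -16·y + 1248/5 = 0 ∩ |AB|² = 10057/25]
2. A_y = 49/5  [line -16·x + -16·y + 1248/5 = 0 ∩ |AB|² = 10057/25]
   → A = (29/5, 49/5)

A = (29/5, 49/5)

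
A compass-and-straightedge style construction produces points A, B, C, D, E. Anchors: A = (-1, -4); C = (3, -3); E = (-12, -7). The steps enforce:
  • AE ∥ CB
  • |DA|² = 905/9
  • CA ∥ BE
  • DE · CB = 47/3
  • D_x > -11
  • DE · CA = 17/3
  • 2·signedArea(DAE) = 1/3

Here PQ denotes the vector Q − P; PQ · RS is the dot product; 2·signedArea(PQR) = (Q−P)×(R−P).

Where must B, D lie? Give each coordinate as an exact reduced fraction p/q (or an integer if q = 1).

B = (-8, -6)
D = (-32/3, -20/3)

1. B_x = -8  [CA ∥ BE ∩ AE ∥ CB]
2. B_y = -6  [CA ∥ BE ∩ AE ∥ CB]
   → B = (-8, -6)
3. D_x = -32/3  [DE · CA = 17/3 ∩ 2·signedArea(DAE) = 1/3]
4. D_y = -20/3  [DE · CA = 17/3 ∩ 2·signedArea(DAE) = 1/3]
   → D = (-32/3, -20/3)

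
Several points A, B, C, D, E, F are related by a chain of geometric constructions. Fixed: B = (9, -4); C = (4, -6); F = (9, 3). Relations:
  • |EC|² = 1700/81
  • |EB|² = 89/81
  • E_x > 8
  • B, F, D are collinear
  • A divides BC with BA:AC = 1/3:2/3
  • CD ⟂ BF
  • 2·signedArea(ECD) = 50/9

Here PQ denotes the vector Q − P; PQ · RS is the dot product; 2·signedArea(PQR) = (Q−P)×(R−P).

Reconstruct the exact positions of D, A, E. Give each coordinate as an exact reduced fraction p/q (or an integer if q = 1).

A = (22/3, -14/3)
D = (9, -6)
E = (76/9, -44/9)

1. D_x = 9  [B, F, D are collinear ∩ CD ⟂ BF]
2. D_y = -6  [B, F, D are collinear ∩ CD ⟂ BF]
   → D = (9, -6)
3. A_x = 22/3  [A divides BC with BA:AC = 1/3:2/3]
4. A_y = -14/3  [A divides BC with BA:AC = 1/3:2/3]
   → A = (22/3, -14/3)
5. E_y = -44/9  [2·signedArea(ECD) = 50/9]
6. E_x = 76/9  [|EC|² = 1700/81]
   → E = (76/9, -44/9)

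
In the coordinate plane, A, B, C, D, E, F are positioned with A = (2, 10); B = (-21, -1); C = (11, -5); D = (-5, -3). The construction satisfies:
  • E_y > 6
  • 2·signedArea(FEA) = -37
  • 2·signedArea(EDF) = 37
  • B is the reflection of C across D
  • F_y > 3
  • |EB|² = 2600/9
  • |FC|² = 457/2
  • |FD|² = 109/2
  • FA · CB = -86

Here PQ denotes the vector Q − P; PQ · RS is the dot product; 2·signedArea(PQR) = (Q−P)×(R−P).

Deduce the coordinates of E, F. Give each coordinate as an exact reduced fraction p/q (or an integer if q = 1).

E = (-17/3, 19/3)
F = (-3/2, 7/2)

1. F_x = -3/2  [line 32·x + -4·y + 62 = 0 ∩ |FC|² = 457/2]
2. F_y = 7/2  [line 32·x + -4·y + 62 = 0 ∩ |FC|² = 457/2]
   → F = (-3/2, 7/2)
3. E_x = -17/3  [line -13/2·x + 7/2·y + -59 = 0 ∩ |EB|² = 2600/9]
4. E_y = 19/3  [line -13/2·x + 7/2·y + -59 = 0 ∩ |EB|² = 2600/9]
   → E = (-17/3, 19/3)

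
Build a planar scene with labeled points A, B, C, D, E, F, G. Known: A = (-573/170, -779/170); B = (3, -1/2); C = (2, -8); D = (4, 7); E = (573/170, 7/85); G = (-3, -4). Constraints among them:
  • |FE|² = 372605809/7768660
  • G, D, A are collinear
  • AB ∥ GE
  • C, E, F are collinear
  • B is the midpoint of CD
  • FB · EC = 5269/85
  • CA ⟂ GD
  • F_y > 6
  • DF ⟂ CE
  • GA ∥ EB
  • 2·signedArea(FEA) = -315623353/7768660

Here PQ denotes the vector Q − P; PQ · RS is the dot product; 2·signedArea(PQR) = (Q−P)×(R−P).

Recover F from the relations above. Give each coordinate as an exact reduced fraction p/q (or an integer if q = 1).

1. F_x = 8795038/1942165  [C, E, F are collinear ∩ DF ⟂ CE]
2. F_y = 13421104/1942165  [C, E, F are collinear ∩ DF ⟂ CE]
   → F = (8795038/1942165, 13421104/1942165)

F = (8795038/1942165, 13421104/1942165)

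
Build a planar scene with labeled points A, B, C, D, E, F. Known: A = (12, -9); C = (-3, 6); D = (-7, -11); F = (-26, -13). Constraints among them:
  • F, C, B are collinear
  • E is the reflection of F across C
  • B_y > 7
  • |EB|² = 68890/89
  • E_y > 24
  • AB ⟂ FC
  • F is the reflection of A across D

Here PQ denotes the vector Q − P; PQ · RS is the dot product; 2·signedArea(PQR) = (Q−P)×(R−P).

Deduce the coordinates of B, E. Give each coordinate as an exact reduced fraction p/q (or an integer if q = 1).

B = (-129/89, 648/89)
E = (20, 25)

1. B_x = -129/89  [F, C, B are collinear ∩ AB ⟂ FC]
2. B_y = 648/89  [F, C, B are collinear ∩ AB ⟂ FC]
   → B = (-129/89, 648/89)
3. E_x = 20  [E is the reflection of F across C]
4. E_y = 25  [E is the reflection of F across C]
   → E = (20, 25)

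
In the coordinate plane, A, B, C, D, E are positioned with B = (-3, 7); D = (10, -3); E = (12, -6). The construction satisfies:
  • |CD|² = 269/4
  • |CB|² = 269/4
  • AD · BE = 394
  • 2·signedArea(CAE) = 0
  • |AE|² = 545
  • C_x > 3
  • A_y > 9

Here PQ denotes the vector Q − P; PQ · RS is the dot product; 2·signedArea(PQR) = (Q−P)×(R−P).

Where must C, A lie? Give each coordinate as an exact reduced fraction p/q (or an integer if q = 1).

1. A_x = -5  [line -15·x + 13·y + -205 = 0 ∩ |AE|² = 545]
2. A_y = 10  [line -15·x + 13·y + -205 = 0 ∩ |AE|² = 545]
   → A = (-5, 10)
3. C_x = 7/2  [line 16·x + 17·y + -90 = 0 ∩ |CB|² = 269/4]
4. C_y = 2  [line 16·x + 17·y + -90 = 0 ∩ |CB|² = 269/4]
   → C = (7/2, 2)

A = (-5, 10)
C = (7/2, 2)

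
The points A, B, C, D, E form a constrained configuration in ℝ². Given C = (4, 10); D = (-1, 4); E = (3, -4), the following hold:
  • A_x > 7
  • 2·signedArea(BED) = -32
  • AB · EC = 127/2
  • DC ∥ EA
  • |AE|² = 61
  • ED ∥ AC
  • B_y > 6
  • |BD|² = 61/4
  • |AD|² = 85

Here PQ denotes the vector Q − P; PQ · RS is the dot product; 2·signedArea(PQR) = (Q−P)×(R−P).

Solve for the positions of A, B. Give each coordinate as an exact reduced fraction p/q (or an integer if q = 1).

1. A_x = 8  [ED ∥ AC ∩ DC ∥ EA]
2. A_y = 2  [ED ∥ AC ∩ DC ∥ EA]
   → A = (8, 2)
3. B_x = 3/2  [2·signedArea(BED) = -32 ∩ AB · EC = 127/2]
4. B_y = 7  [2·signedArea(BED) = -32 ∩ AB · EC = 127/2]
   → B = (3/2, 7)

A = (8, 2)
B = (3/2, 7)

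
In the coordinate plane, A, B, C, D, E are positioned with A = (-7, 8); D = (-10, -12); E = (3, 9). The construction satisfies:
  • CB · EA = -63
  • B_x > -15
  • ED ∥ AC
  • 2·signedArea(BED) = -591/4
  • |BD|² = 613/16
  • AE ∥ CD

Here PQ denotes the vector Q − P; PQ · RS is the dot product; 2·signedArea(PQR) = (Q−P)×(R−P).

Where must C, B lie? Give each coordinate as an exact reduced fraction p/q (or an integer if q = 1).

1. C_x = -20  [AE ∥ CD ∩ ED ∥ AC]
2. C_y = -13  [AE ∥ CD ∩ ED ∥ AC]
   → C = (-20, -13)
3. B_x = -57/4  [2·signedArea(BED) = -591/4 ∩ CB · EA = -63]
4. B_y = -15/2  [2·signedArea(BED) = -591/4 ∩ CB · EA = -63]
   → B = (-57/4, -15/2)

B = (-57/4, -15/2)
C = (-20, -13)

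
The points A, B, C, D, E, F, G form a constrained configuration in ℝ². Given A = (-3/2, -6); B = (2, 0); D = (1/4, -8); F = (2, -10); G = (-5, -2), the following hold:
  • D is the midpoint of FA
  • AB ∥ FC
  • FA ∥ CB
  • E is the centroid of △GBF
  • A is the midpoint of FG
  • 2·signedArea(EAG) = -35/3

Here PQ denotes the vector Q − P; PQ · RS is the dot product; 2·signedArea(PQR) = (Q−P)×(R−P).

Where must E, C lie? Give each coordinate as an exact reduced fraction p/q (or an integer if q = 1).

C = (11/2, -4)
E = (-1/3, -4)

1. E_x = -1/3  [E is the centroid of △GBF]
2. E_y = -4  [E is the centroid of △GBF]
   → E = (-1/3, -4)
3. C_x = 11/2  [FA ∥ CB ∩ AB ∥ FC]
4. C_y = -4  [FA ∥ CB ∩ AB ∥ FC]
   → C = (11/2, -4)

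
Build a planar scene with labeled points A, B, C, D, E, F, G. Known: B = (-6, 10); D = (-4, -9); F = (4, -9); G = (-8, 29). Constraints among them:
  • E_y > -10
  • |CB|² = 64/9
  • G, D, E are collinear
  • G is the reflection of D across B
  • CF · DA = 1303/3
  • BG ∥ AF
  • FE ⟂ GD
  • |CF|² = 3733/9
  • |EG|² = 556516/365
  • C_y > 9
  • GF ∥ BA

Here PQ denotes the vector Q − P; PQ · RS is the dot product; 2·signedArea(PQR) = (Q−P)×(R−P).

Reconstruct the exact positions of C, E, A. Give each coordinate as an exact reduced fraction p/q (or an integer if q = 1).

A = (6, -28)
C = (-10/3, 10)
E = (-1428/365, -3589/365)

1. E_x = -1428/365  [G, D, E are collinear ∩ FE ⟂ GD]
2. E_y = -3589/365  [G, D, E are collinear ∩ FE ⟂ GD]
   → E = (-1428/365, -3589/365)
3. A_x = 6  [BG ∥ AF ∩ GF ∥ BA]
4. A_y = -28  [BG ∥ AF ∩ GF ∥ BA]
   → A = (6, -28)
5. C_x = -10/3  [line -10·x + 19·y + -670/3 = 0 ∩ |CB|² = 64/9]
6. C_y = 10  [line -10·x + 19·y + -670/3 = 0 ∩ |CB|² = 64/9]
   → C = (-10/3, 10)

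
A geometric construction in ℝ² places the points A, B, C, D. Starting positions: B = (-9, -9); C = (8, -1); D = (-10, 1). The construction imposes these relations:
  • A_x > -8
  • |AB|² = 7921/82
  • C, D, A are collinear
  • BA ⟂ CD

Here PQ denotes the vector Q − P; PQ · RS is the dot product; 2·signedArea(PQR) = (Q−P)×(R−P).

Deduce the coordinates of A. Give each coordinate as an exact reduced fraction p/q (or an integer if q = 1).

A = (-649/82, 63/82)

1. A_x = -649/82  [C, D, A are collinear ∩ BA ⟂ CD]
2. A_y = 63/82  [C, D, A are collinear ∩ BA ⟂ CD]
   → A = (-649/82, 63/82)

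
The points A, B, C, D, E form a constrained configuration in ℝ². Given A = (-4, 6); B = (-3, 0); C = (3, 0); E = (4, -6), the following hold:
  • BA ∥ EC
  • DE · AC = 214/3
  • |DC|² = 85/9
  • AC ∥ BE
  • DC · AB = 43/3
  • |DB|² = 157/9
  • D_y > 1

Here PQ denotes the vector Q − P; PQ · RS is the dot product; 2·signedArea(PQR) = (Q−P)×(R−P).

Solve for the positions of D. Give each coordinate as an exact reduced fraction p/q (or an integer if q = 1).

1. D_x = 2/3  [DE · AC = 214/3 ∩ DC · AB = 43/3]
2. D_y = 2  [DE · AC = 214/3 ∩ DC · AB = 43/3]
   → D = (2/3, 2)

D = (2/3, 2)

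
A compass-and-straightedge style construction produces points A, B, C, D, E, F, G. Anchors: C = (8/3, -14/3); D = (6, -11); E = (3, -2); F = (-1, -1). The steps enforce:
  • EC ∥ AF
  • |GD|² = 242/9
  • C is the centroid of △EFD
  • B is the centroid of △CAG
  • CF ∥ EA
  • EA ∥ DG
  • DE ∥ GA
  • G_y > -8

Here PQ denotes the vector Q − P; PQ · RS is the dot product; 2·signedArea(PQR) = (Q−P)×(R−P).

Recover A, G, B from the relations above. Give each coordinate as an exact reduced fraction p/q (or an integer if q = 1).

1. A_x = -2/3  [EC ∥ AF ∩ CF ∥ EA]
2. A_y = 5/3  [EC ∥ AF ∩ CF ∥ EA]
   → A = (-2/3, 5/3)
3. G_x = 7/3  [DE ∥ GA ∩ EA ∥ DG]
4. G_y = -22/3  [DE ∥ GA ∩ EA ∥ DG]
   → G = (7/3, -22/3)
5. B_x = 13/9  [B is the centroid of △CAG]
6. B_y = -31/9  [B is the centroid of △CAG]
   → B = (13/9, -31/9)

A = (-2/3, 5/3)
B = (13/9, -31/9)
G = (7/3, -22/3)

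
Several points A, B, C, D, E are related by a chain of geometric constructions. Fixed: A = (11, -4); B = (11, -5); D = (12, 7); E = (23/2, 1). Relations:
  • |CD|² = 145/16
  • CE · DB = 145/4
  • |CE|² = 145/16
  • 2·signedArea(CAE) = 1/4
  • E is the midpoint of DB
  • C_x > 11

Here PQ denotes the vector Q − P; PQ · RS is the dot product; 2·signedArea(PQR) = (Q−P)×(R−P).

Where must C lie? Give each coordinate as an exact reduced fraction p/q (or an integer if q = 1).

C = (47/4, 4)

1. C_x = 47/4  [CE · DB = 145/4 ∩ 2·signedArea(CAE) = 1/4]
2. C_y = 4  [CE · DB = 145/4 ∩ 2·signedArea(CAE) = 1/4]
   → C = (47/4, 4)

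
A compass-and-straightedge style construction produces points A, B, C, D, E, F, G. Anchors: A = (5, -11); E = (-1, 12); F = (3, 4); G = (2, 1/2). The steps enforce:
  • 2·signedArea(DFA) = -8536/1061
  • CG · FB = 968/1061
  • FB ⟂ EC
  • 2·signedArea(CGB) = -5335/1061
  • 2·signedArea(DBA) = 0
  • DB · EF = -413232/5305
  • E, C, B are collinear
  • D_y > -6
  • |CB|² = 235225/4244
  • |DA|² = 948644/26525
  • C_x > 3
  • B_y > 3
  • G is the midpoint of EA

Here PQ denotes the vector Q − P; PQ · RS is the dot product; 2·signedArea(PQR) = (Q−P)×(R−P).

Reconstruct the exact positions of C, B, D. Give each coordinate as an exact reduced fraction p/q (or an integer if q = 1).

1. D_x = 19553/5305  [line 15·x + 2·y + -47697/1061 = 0 ∩ |DA|² = 948644/26525]
2. D_y = -5481/1061  [line 15·x + 2·y + -47697/1061 = 0 ∩ |DA|² = 948644/26525]
   → D = (19553/5305, -5481/1061)
3. B_x = 1819/1061  [2·signedArea(DBA) = 0 ∩ DB · EF = -413232/5305]
4. B_y = 3804/1061  [2·signedArea(DBA) = 0 ∩ DB · EF = -413232/5305]
   → B = (1819/1061, 3804/1061)
5. C_x = 4  [CG · FB = 968/1061 ∩ 2·signedArea(CGB) = -5335/1061]
6. C_y = -7/2  [CG · FB = 968/1061 ∩ 2·signedArea(CGB) = -5335/1061]
   → C = (4, -7/2)

B = (1819/1061, 3804/1061)
C = (4, -7/2)
D = (19553/5305, -5481/1061)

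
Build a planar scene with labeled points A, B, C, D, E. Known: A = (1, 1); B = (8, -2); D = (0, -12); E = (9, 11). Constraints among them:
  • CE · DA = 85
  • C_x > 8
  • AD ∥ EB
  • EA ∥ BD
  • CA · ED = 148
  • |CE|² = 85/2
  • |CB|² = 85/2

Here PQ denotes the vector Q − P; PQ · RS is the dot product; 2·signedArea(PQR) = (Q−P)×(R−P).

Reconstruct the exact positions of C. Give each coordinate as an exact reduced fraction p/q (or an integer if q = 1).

C = (17/2, 9/2)

1. C_x = 17/2  [CA · ED = 148 ∩ CE · DA = 85]
2. C_y = 9/2  [CA · ED = 148 ∩ CE · DA = 85]
   → C = (17/2, 9/2)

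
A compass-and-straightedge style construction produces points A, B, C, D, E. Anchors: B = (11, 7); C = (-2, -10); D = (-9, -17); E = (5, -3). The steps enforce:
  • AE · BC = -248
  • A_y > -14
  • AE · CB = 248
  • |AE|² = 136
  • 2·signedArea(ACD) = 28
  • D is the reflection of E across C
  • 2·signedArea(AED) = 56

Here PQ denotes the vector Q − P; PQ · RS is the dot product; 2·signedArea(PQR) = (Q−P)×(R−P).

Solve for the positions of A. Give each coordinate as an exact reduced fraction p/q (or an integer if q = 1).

1. A_x = -1  [2·signedArea(AED) = 56 ∩ AE · BC = -248]
2. A_y = -13  [2·signedArea(AED) = 56 ∩ AE · BC = -248]
   → A = (-1, -13)

A = (-1, -13)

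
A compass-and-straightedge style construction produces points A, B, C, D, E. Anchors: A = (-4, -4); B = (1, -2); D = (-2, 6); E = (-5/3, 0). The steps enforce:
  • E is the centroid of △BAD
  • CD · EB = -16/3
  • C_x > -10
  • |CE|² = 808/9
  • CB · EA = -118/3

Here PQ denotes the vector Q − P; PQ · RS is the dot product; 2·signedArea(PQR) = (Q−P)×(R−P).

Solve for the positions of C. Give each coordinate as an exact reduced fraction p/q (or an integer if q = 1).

C = (-9, -6)

1. C_x = -9  [CD · EB = -16/3 ∩ CB · EA = -118/3]
2. C_y = -6  [CD · EB = -16/3 ∩ CB · EA = -118/3]
   → C = (-9, -6)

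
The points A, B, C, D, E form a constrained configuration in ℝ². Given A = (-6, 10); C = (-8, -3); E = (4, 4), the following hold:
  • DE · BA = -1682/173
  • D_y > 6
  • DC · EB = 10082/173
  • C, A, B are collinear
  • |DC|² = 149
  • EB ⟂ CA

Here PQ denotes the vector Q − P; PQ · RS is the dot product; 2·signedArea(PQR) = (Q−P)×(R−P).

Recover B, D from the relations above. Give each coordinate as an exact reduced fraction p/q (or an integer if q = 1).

B = (-1154/173, 976/173)
D = (-1, 7)

1. B_x = -1154/173  [C, A, B are collinear ∩ EB ⟂ CA]
2. B_y = 976/173  [C, A, B are collinear ∩ EB ⟂ CA]
   → B = (-1154/173, 976/173)
3. D_x = -1  [DC · EB = 10082/173 ∩ DE · BA = -1682/173]
4. D_y = 7  [DC · EB = 10082/173 ∩ DE · BA = -1682/173]
   → D = (-1, 7)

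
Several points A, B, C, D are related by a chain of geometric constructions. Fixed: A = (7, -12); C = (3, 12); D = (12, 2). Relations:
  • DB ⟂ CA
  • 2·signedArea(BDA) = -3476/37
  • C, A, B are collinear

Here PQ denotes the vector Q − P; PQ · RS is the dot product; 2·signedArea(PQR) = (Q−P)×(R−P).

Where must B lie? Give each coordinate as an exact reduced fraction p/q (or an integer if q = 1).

B = (180/37, 30/37)

1. B_x = 180/37  [C, A, B are collinear ∩ DB ⟂ CA]
2. B_y = 30/37  [C, A, B are collinear ∩ DB ⟂ CA]
   → B = (180/37, 30/37)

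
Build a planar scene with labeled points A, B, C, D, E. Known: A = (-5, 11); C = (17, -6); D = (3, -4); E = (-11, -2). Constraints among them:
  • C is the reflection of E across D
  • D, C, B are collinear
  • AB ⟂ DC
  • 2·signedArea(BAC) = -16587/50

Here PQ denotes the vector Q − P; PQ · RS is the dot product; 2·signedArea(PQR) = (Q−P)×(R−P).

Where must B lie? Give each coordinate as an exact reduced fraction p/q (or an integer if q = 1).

B = (-347/50, -129/50)

1. B_x = -347/50  [D, C, B are collinear ∩ AB ⟂ DC]
2. B_y = -129/50  [D, C, B are collinear ∩ AB ⟂ DC]
   → B = (-347/50, -129/50)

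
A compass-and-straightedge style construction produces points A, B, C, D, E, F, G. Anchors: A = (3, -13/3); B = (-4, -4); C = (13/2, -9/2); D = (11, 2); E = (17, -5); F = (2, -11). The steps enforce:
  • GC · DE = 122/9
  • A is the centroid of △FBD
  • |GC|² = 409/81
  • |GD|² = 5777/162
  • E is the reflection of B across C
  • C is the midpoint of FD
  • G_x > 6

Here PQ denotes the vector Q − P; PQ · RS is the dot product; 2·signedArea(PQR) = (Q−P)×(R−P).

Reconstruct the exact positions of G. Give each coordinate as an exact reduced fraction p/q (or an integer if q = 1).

1. G_x = 41/6  [line -6·x + 7·y + 1025/18 = 0 ∩ |GC|² = 409/81]
2. G_y = -41/18  [line -6·x + 7·y + 1025/18 = 0 ∩ |GC|² = 409/81]
   → G = (41/6, -41/18)

G = (41/6, -41/18)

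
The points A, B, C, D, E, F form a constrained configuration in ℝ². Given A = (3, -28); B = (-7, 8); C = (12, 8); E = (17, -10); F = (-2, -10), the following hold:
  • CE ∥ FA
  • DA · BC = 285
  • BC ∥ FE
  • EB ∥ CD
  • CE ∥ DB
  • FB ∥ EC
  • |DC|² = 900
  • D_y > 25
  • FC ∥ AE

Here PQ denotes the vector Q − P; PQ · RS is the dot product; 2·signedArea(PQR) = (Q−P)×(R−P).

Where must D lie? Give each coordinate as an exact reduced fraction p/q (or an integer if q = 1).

1. D_x = -12  [CE ∥ DB ∩ EB ∥ CD]
2. D_y = 26  [CE ∥ DB ∩ EB ∥ CD]
   → D = (-12, 26)

D = (-12, 26)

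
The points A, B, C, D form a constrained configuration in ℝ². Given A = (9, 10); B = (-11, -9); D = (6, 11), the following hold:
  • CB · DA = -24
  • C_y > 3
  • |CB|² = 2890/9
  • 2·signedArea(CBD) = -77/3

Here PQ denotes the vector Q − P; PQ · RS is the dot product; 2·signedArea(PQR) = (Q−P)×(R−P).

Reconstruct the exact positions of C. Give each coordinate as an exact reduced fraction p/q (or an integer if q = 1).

C = (4/3, 4)

1. C_x = 4/3  [2·signedArea(CBD) = -77/3 ∩ CB · DA = -24]
2. C_y = 4  [2·signedArea(CBD) = -77/3 ∩ CB · DA = -24]
   → C = (4/3, 4)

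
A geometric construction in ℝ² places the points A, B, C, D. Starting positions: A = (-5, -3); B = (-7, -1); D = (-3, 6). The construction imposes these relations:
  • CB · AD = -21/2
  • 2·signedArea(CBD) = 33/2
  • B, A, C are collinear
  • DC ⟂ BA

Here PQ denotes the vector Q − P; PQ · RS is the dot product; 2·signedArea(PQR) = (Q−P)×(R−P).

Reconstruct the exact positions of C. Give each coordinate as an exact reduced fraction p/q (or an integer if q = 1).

1. C_x = -17/2  [B, A, C are collinear ∩ DC ⟂ BA]
2. C_y = 1/2  [B, A, C are collinear ∩ DC ⟂ BA]
   → C = (-17/2, 1/2)

C = (-17/2, 1/2)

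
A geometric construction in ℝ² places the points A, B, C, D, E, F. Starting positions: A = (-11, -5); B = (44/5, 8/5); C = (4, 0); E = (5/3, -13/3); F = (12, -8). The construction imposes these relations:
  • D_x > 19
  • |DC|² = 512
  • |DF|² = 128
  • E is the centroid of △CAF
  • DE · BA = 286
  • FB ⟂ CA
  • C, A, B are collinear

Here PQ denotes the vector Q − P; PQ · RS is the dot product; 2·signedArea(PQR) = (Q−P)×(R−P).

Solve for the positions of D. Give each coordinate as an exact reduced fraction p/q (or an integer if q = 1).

1. D_x = 20  [line 99/5·x + 33/5·y + -1452/5 = 0 ∩ |DC|² = 512]
2. D_y = -16  [line 99/5·x + 33/5·y + -1452/5 = 0 ∩ |DC|² = 512]
   → D = (20, -16)

D = (20, -16)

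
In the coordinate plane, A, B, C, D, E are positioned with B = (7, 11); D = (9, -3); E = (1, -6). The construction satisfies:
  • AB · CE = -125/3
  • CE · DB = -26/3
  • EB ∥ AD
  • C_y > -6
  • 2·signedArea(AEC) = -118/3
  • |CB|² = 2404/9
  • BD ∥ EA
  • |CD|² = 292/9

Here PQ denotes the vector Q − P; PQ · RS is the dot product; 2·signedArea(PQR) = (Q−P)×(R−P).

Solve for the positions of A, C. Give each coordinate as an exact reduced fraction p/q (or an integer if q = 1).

A = (3, -20)
C = (11/3, -5)

1. A_x = 3  [EB ∥ AD ∩ BD ∥ EA]
2. A_y = -20  [EB ∥ AD ∩ BD ∥ EA]
   → A = (3, -20)
3. C_x = 11/3  [CE · DB = -26/3 ∩ AB · CE = -125/3]
4. C_y = -5  [CE · DB = -26/3 ∩ AB · CE = -125/3]
   → C = (11/3, -5)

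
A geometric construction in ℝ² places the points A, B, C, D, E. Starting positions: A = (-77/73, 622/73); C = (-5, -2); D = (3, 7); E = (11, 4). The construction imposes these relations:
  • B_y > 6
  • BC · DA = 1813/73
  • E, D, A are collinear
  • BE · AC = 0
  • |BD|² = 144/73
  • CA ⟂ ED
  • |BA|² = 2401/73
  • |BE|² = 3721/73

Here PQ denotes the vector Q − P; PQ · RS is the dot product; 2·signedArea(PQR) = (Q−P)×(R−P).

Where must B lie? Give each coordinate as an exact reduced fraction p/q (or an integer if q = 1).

1. B_x = 315/73  [BE · AC = 0 ∩ BC · DA = 1813/73]
2. B_y = 475/73  [BE · AC = 0 ∩ BC · DA = 1813/73]
   → B = (315/73, 475/73)

B = (315/73, 475/73)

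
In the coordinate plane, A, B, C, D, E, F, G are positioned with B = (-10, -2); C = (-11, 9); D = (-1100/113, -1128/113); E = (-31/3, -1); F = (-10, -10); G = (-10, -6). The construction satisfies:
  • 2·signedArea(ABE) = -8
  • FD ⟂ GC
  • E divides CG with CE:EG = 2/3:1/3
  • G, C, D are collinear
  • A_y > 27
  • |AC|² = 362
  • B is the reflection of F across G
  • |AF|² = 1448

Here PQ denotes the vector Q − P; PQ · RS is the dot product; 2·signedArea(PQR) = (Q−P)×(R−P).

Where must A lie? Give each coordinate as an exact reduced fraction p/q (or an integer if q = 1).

1. A_x = -12  [line -1·x + -1/3·y + -8/3 = 0 ∩ |AF|² = 1448]
2. A_y = 28  [line -1·x + -1/3·y + -8/3 = 0 ∩ |AF|² = 1448]
   → A = (-12, 28)

A = (-12, 28)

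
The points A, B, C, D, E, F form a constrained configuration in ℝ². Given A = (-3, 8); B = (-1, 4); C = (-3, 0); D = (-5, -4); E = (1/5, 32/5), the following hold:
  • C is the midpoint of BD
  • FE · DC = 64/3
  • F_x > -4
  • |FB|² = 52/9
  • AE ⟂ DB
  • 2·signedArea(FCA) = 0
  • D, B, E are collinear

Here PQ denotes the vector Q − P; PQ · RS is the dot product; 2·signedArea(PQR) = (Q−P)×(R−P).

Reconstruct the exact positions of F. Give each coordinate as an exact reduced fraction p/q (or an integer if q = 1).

F = (-3, 8/3)

1. F_x = -3  [2·signedArea(FCA) = 0 ∩ FE · DC = 64/3]
2. F_y = 8/3  [2·signedArea(FCA) = 0 ∩ FE · DC = 64/3]
   → F = (-3, 8/3)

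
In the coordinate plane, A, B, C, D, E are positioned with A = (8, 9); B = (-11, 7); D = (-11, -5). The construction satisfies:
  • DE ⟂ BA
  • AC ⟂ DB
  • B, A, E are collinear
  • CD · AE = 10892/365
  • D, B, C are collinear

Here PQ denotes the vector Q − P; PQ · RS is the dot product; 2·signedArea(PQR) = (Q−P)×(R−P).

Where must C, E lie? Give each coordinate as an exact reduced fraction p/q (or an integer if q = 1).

1. C_x = -11  [D, B, C are collinear ∩ AC ⟂ DB]
2. C_y = 9  [D, B, C are collinear ∩ AC ⟂ DB]
   → C = (-11, 9)
3. E_x = -4471/365  [B, A, E are collinear ∩ DE ⟂ BA]
4. E_y = 2507/365  [B, A, E are collinear ∩ DE ⟂ BA]
   → E = (-4471/365, 2507/365)

C = (-11, 9)
E = (-4471/365, 2507/365)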